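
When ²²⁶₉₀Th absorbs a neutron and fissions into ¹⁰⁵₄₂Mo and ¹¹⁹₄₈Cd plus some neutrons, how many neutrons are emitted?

3

Conserve mass number: 227 = 105 + 119 + k, so k = 227 − 224 = 3.
Check atomic number: 90 = 42 + 48 + 0 = 90. ✓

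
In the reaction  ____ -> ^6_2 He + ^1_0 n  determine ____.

Conserve mass number: A = 6 + 1, so A = 7.
Conserve atomic number: Z = 2 + 0, so Z = 2.
Z = 2 is helium, so the species is ^7_2 He.

He-7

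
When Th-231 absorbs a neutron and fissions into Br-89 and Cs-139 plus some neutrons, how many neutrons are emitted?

4

Conserve mass number: 232 = 89 + 139 + k, so k = 232 − 228 = 4.
Check atomic number: 90 = 35 + 55 + 0 = 90. ✓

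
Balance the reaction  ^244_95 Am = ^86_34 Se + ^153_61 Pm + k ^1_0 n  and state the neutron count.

Conserve mass number: 244 = 86 + 153 + k, so k = 244 − 239 = 5.
Check atomic number: 95 = 34 + 61 + 0 = 95. ✓

5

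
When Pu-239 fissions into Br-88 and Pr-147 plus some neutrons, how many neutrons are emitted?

4

Conserve mass number: 239 = 88 + 147 + k, so k = 239 − 235 = 4.
Check atomic number: 94 = 35 + 59 + 0 = 94. ✓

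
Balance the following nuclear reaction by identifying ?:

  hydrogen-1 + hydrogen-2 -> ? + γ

Conserve mass number: 1 + 2 = A + 0, so A = 3.
Conserve atomic number: 1 + 1 = Z + 0, so Z = 2.
Z = 2 is helium, so the species is helium-3.

He-3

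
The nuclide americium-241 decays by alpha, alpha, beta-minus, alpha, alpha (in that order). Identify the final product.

Ra-225

Start: (A, Z) = (241, 95).
After α: (237, 93).
After α: (233, 91).
After β⁻: (233, 92).
After α: (229, 90).
After α: (225, 88).
Z = 88 is radium.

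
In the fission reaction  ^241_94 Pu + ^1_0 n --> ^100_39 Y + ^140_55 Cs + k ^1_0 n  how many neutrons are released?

Conserve mass number: 242 = 100 + 140 + k, so k = 242 − 240 = 2.
Check atomic number: 94 = 39 + 55 + 0 = 94. ✓

2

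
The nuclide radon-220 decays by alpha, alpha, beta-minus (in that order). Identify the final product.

Bi-212

Start: (A, Z) = (220, 86).
After α: (216, 84).
After α: (212, 82).
After β⁻: (212, 83).
Z = 83 is bismuth.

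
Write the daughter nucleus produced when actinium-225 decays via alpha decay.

Alpha decay: mass number changes by -4, atomic number by -2.
A: 225 − 4 = 221; Z: 89 − 2 = 87.
Z = 87 is francium, so the daughter is francium-221.

Fr-221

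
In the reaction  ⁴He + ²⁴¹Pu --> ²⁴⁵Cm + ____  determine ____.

Conserve mass number: 4 + 241 = 245 + A, so A = 0.
Conserve atomic number: 2 + 94 = 96 + Z, so Z = 0.
A = 0 and Z = 0 is γ — a gamma ray.

gamma ray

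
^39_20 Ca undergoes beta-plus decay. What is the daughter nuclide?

Beta-plus decay: mass number changes by +0, atomic number by -1.
A: 39 = 39; Z: 20 − 1 = 19.
Z = 19 is potassium, so the daughter is ^39_19 K.

K-39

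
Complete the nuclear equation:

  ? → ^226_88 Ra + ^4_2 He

Conserve mass number: A = 226 + 4, so A = 230.
Conserve atomic number: Z = 88 + 2, so Z = 90.
Z = 90 is thorium, so the species is ^230_90 Th.

Th-230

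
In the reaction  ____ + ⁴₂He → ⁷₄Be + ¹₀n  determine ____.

alpha particle

Conserve mass number: A + 4 = 7 + 1, so A = 4.
Conserve atomic number: Z + 2 = 4 + 0, so Z = 2.
A = 4 and Z = 2 is ⁴₂He — an alpha particle.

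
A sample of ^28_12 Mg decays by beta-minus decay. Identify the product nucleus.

Al-28

Beta-minus decay: mass number changes by +0, atomic number by +1.
A: 28 = 28; Z: 12 + 1 = 13.
Z = 13 is aluminium, so the daughter is ^28_13 Al.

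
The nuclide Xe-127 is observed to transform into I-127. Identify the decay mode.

beta-plus decay or electron capture

ΔA = 127 − 127 = 0; ΔZ = 53 − 54 = -1.
A is unchanged and Z drops by 1 — a proton has become a neutron (β⁺ emission or electron capture).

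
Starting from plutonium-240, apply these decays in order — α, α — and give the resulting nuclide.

Th-232

Start: (A, Z) = (240, 94).
After α: (236, 92).
After α: (232, 90).
Z = 90 is thorium.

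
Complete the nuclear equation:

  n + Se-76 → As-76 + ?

Conserve mass number: 1 + 76 = 76 + A, so A = 1.
Conserve atomic number: 0 + 34 = 33 + Z, so Z = 1.
A = 1 and Z = 1 is H-1 — a proton.

proton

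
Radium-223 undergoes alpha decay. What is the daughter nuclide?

Alpha decay: mass number changes by -4, atomic number by -2.
A: 223 − 4 = 219; Z: 88 − 2 = 86.
Z = 86 is radon, so the daughter is radon-219.

Rn-219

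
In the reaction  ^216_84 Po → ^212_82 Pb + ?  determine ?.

alpha particle

Conserve mass number: 216 = 212 + A, so A = 4.
Conserve atomic number: 84 = 82 + Z, so Z = 2.
A = 4 and Z = 2 is ^4_2 He — an alpha particle.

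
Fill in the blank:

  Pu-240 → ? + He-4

Conserve mass number: 240 = A + 4, so A = 236.
Conserve atomic number: 94 = Z + 2, so Z = 92.
Z = 92 is uranium, so the species is U-236.

U-236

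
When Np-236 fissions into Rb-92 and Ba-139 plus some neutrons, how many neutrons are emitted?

5

Conserve mass number: 236 = 92 + 139 + k, so k = 236 − 231 = 5.
Check atomic number: 93 = 37 + 56 + 0 = 93. ✓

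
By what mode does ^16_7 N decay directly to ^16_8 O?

ΔA = 16 − 16 = 0; ΔZ = 8 − 7 = +1.
A is unchanged and Z rises by 1 — a neutron has become a proton (β⁻ decay).

beta-minus decay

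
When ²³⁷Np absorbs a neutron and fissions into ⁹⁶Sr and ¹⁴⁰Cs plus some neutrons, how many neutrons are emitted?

Conserve mass number: 238 = 96 + 140 + k, so k = 238 − 236 = 2.
Check atomic number: 93 = 38 + 55 + 0 = 93. ✓

2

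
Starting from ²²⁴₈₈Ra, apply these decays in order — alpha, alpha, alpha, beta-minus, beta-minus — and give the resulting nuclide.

Po-212

Start: (A, Z) = (224, 88).
After α: (220, 86).
After α: (216, 84).
After α: (212, 82).
After β⁻: (212, 83).
After β⁻: (212, 84).
Z = 84 is polonium.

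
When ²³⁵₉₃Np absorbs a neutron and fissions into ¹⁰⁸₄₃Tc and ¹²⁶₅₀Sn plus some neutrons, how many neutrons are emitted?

Conserve mass number: 236 = 108 + 126 + k, so k = 236 − 234 = 2.
Check atomic number: 93 = 43 + 50 + 0 = 93. ✓

2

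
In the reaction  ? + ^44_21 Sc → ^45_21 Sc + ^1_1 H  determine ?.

Conserve mass number: A + 44 = 45 + 1, so A = 2.
Conserve atomic number: Z + 21 = 21 + 1, so Z = 1.
A = 2 and Z = 1 is ^2_1 H — a deuteron.

deuteron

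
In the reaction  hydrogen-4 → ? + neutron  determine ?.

H-3

Conserve mass number: 4 = A + 1, so A = 3.
Conserve atomic number: 1 = Z + 0, so Z = 1.
A = 3 and Z = 1 is hydrogen-3 — a triton.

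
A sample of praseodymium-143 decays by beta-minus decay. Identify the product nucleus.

Nd-143

Beta-minus decay: mass number changes by +0, atomic number by +1.
A: 143 = 143; Z: 59 + 1 = 60.
Z = 60 is neodymium, so the daughter is neodymium-143.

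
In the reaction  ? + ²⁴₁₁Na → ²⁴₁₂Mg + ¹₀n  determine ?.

Conserve mass number: A + 24 = 24 + 1, so A = 1.
Conserve atomic number: Z + 11 = 12 + 0, so Z = 1.
A = 1 and Z = 1 is ¹₁H — a proton.

proton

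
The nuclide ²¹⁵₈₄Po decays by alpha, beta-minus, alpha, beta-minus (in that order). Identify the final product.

Start: (A, Z) = (215, 84).
After α: (211, 82).
After β⁻: (211, 83).
After α: (207, 81).
After β⁻: (207, 82).
Z = 82 is lead.

Pb-207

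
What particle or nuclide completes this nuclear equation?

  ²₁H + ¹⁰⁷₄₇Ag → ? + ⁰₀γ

Cd-109

Conserve mass number: 2 + 107 = A + 0, so A = 109.
Conserve atomic number: 1 + 47 = Z + 0, so Z = 48.
Z = 48 is cadmium, so the species is ¹⁰⁹₄₈Cd.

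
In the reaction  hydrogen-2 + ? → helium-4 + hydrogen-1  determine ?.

He-3

Conserve mass number: 2 + A = 4 + 1, so A = 3.
Conserve atomic number: 1 + Z = 2 + 1, so Z = 2.
Z = 2 is helium, so the species is helium-3.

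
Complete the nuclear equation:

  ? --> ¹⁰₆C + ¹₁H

N-11

Conserve mass number: A = 10 + 1, so A = 11.
Conserve atomic number: Z = 6 + 1, so Z = 7.
Z = 7 is nitrogen, so the species is ¹¹₇N.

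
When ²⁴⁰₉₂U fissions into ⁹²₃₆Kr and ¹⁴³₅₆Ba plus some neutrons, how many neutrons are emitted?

Conserve mass number: 240 = 92 + 143 + k, so k = 240 − 235 = 5.
Check atomic number: 92 = 36 + 56 + 0 = 92. ✓

5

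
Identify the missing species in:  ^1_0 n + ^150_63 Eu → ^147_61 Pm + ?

alpha particle

Conserve mass number: 1 + 150 = 147 + A, so A = 4.
Conserve atomic number: 0 + 63 = 61 + Z, so Z = 2.
A = 4 and Z = 2 is ^4_2 He — an alpha particle.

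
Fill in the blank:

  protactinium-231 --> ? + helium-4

Ac-227

Conserve mass number: 231 = A + 4, so A = 227.
Conserve atomic number: 91 = Z + 2, so Z = 89.
Z = 89 is actinium, so the species is actinium-227.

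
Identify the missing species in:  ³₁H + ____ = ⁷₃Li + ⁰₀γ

alpha particle

Conserve mass number: 3 + A = 7 + 0, so A = 4.
Conserve atomic number: 1 + Z = 3 + 0, so Z = 2.
A = 4 and Z = 2 is ⁴₂He — an alpha particle.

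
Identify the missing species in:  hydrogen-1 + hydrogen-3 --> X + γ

He-4

Conserve mass number: 1 + 3 = A + 0, so A = 4.
Conserve atomic number: 1 + 1 = Z + 0, so Z = 2.
A = 4 and Z = 2 is helium-4 — an alpha particle.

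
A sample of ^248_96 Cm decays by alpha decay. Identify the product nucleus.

Pu-244

Alpha decay: mass number changes by -4, atomic number by -2.
A: 248 − 4 = 244; Z: 96 − 2 = 94.
Z = 94 is plutonium, so the daughter is ^244_94 Pu.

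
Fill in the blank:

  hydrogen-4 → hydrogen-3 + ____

Conserve mass number: 4 = 3 + A, so A = 1.
Conserve atomic number: 1 = 1 + Z, so Z = 0.
A = 1 and Z = 0 is neutron — a neutron.

neutron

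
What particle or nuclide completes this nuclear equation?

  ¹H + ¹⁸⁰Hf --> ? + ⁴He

Conserve mass number: 1 + 180 = A + 4, so A = 177.
Conserve atomic number: 1 + 72 = Z + 2, so Z = 71.
Z = 71 is lutetium, so the species is ¹⁷⁷Lu.

Lu-177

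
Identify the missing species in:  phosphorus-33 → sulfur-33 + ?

beta-minus particle

Conserve mass number: 33 = 33 + A, so A = 0.
Conserve atomic number: 15 = 16 + Z, so Z = -1.
A = 0 and Z = -1 is e⁻ — a beta-minus particle.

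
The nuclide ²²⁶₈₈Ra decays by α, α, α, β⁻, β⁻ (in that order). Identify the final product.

Po-214

Start: (A, Z) = (226, 88).
After α: (222, 86).
After α: (218, 84).
After α: (214, 82).
After β⁻: (214, 83).
After β⁻: (214, 84).
Z = 84 is polonium.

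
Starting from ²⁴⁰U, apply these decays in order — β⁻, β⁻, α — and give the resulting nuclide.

U-236

Start: (A, Z) = (240, 92).
After β⁻: (240, 93).
After β⁻: (240, 94).
After α: (236, 92).
Z = 92 is uranium.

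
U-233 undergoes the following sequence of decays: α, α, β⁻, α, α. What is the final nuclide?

At-217

Start: (A, Z) = (233, 92).
After α: (229, 90).
After α: (225, 88).
After β⁻: (225, 89).
After α: (221, 87).
After α: (217, 85).
Z = 85 is astatine.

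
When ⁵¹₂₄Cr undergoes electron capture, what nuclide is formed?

V-51

Electron capture: mass number changes by +0, atomic number by -1.
A: 51 = 51; Z: 24 − 1 = 23.
Z = 23 is vanadium, so the daughter is ⁵¹₂₃V.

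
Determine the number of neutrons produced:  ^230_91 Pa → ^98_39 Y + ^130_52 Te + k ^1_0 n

2

Conserve mass number: 230 = 98 + 130 + k, so k = 230 − 228 = 2.
Check atomic number: 91 = 39 + 52 + 0 = 91. ✓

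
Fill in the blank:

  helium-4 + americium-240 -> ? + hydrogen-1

Cm-243

Conserve mass number: 4 + 240 = A + 1, so A = 243.
Conserve atomic number: 2 + 95 = Z + 1, so Z = 96.
Z = 96 is curium, so the species is curium-243.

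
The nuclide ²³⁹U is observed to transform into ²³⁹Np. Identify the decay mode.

beta-minus decay

ΔA = 239 − 239 = 0; ΔZ = 93 − 92 = +1.
A is unchanged and Z rises by 1 — a neutron has become a proton (β⁻ decay).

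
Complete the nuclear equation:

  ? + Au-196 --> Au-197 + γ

Conserve mass number: A + 196 = 197 + 0, so A = 1.
Conserve atomic number: Z + 79 = 79 + 0, so Z = 0.
A = 1 and Z = 0 is n — a neutron.

neutron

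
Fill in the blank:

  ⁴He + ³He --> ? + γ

Conserve mass number: 4 + 3 = A + 0, so A = 7.
Conserve atomic number: 2 + 2 = Z + 0, so Z = 4.
Z = 4 is beryllium, so the species is ⁷Be.

Be-7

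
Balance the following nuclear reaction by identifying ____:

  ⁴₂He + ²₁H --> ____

Li-6

Conserve mass number: 4 + 2 = A, so A = 6.
Conserve atomic number: 2 + 1 = Z, so Z = 3.
Z = 3 is lithium, so the species is ⁶₃Li.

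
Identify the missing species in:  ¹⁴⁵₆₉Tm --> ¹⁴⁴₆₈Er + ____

proton

Conserve mass number: 145 = 144 + A, so A = 1.
Conserve atomic number: 69 = 68 + Z, so Z = 1.
A = 1 and Z = 1 is ¹₁H — a proton.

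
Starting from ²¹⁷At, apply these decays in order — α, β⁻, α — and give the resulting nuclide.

Start: (A, Z) = (217, 85).
After α: (213, 83).
After β⁻: (213, 84).
After α: (209, 82).
Z = 82 is lead.

Pb-209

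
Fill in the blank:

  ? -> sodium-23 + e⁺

Conserve mass number: A = 23 + 0, so A = 23.
Conserve atomic number: Z = 11 + 1, so Z = 12.
Z = 12 is magnesium, so the species is magnesium-23.

Mg-23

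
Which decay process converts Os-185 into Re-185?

ΔA = 185 − 185 = 0; ΔZ = 75 − 76 = -1.
A is unchanged and Z drops by 1 — a proton has become a neutron (β⁺ emission or electron capture).

beta-plus decay or electron capture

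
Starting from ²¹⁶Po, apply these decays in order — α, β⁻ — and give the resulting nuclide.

Bi-212

Start: (A, Z) = (216, 84).
After α: (212, 82).
After β⁻: (212, 83).
Z = 83 is bismuth.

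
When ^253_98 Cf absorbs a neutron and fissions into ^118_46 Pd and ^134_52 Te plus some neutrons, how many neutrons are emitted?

Conserve mass number: 254 = 118 + 134 + k, so k = 254 − 252 = 2.
Check atomic number: 98 = 46 + 52 + 0 = 98. ✓

2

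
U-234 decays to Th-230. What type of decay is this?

alpha decay

ΔA = 230 − 234 = -4; ΔZ = 90 − 92 = -2.
A drops by 4 and Z drops by 2 — the signature of alpha emission.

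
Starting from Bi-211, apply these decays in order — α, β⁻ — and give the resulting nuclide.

Pb-207

Start: (A, Z) = (211, 83).
After α: (207, 81).
After β⁻: (207, 82).
Z = 82 is lead.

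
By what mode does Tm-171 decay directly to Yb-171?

beta-minus decay

ΔA = 171 − 171 = 0; ΔZ = 70 − 69 = +1.
A is unchanged and Z rises by 1 — a neutron has become a proton (β⁻ decay).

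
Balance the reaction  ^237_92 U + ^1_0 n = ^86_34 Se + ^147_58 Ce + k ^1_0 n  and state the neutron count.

Conserve mass number: 238 = 86 + 147 + k, so k = 238 − 233 = 5.
Check atomic number: 92 = 34 + 58 + 0 = 92. ✓

5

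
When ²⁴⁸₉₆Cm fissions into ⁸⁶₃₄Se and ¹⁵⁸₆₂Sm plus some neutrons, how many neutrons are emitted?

4

Conserve mass number: 248 = 86 + 158 + k, so k = 248 − 244 = 4.
Check atomic number: 96 = 34 + 62 + 0 = 96. ✓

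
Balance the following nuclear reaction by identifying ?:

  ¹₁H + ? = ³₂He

Conserve mass number: 1 + A = 3, so A = 2.
Conserve atomic number: 1 + Z = 2, so Z = 1.
A = 2 and Z = 1 is ²₁H — a deuteron.

deuteron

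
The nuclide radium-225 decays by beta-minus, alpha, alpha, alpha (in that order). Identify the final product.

Bi-213

Start: (A, Z) = (225, 88).
After β⁻: (225, 89).
After α: (221, 87).
After α: (217, 85).
After α: (213, 83).
Z = 83 is bismuth.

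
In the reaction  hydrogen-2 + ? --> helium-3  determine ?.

Conserve mass number: 2 + A = 3, so A = 1.
Conserve atomic number: 1 + Z = 2, so Z = 1.
A = 1 and Z = 1 is hydrogen-1 — a proton.

proton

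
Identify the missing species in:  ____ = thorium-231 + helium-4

U-235

Conserve mass number: A = 231 + 4, so A = 235.
Conserve atomic number: Z = 90 + 2, so Z = 92.
Z = 92 is uranium, so the species is uranium-235.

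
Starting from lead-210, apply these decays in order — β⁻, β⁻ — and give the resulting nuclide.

Start: (A, Z) = (210, 82).
After β⁻: (210, 83).
After β⁻: (210, 84).
Z = 84 is polonium.

Po-210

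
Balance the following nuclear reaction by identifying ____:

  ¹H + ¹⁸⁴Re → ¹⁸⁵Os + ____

gamma ray

Conserve mass number: 1 + 184 = 185 + A, so A = 0.
Conserve atomic number: 1 + 75 = 76 + Z, so Z = 0.
A = 0 and Z = 0 is γ — a gamma ray.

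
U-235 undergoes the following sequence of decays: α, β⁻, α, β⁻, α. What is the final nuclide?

Ra-223

Start: (A, Z) = (235, 92).
After α: (231, 90).
After β⁻: (231, 91).
After α: (227, 89).
After β⁻: (227, 90).
After α: (223, 88).
Z = 88 is radium.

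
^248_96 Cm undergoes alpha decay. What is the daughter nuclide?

Alpha decay: mass number changes by -4, atomic number by -2.
A: 248 − 4 = 244; Z: 96 − 2 = 94.
Z = 94 is plutonium, so the daughter is ^244_94 Pu.

Pu-244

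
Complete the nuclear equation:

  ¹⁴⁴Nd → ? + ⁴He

Ce-140

Conserve mass number: 144 = A + 4, so A = 140.
Conserve atomic number: 60 = Z + 2, so Z = 58.
Z = 58 is cerium, so the species is ¹⁴⁰Ce.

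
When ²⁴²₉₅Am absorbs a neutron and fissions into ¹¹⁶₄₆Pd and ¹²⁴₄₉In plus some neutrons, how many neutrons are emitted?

3

Conserve mass number: 243 = 116 + 124 + k, so k = 243 − 240 = 3.
Check atomic number: 95 = 46 + 49 + 0 = 95. ✓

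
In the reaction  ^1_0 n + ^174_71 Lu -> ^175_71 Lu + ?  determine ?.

gamma ray

Conserve mass number: 1 + 174 = 175 + A, so A = 0.
Conserve atomic number: 0 + 71 = 71 + Z, so Z = 0.
A = 0 and Z = 0 is ^0_0 γ — a gamma ray.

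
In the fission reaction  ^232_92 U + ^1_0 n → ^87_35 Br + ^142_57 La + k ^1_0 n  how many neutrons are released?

Conserve mass number: 233 = 87 + 142 + k, so k = 233 − 229 = 4.
Check atomic number: 92 = 35 + 57 + 0 = 92. ✓

4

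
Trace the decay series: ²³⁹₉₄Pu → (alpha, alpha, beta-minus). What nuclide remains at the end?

Pa-231

Start: (A, Z) = (239, 94).
After α: (235, 92).
After α: (231, 90).
After β⁻: (231, 91).
Z = 91 is protactinium.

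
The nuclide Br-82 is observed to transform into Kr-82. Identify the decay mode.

ΔA = 82 − 82 = 0; ΔZ = 36 − 35 = +1.
A is unchanged and Z rises by 1 — a neutron has become a proton (β⁻ decay).

beta-minus decay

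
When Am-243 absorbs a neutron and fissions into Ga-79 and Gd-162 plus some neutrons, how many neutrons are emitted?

Conserve mass number: 244 = 79 + 162 + k, so k = 244 − 241 = 3.
Check atomic number: 95 = 31 + 64 + 0 = 95. ✓

3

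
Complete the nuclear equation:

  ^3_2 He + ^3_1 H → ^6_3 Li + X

Conserve mass number: 3 + 3 = 6 + A, so A = 0.
Conserve atomic number: 2 + 1 = 3 + Z, so Z = 0.
A = 0 and Z = 0 is ^0_0 γ — a gamma ray.

gamma ray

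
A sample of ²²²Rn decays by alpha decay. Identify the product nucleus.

Po-218

Alpha decay: mass number changes by -4, atomic number by -2.
A: 222 − 4 = 218; Z: 86 − 2 = 84.
Z = 84 is polonium, so the daughter is ²¹⁸Po.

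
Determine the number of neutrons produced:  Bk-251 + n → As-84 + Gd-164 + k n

4

Conserve mass number: 252 = 84 + 164 + k, so k = 252 − 248 = 4.
Check atomic number: 97 = 33 + 64 + 0 = 97. ✓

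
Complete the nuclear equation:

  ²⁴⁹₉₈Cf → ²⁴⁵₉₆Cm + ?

alpha particle

Conserve mass number: 249 = 245 + A, so A = 4.
Conserve atomic number: 98 = 96 + Z, so Z = 2.
A = 4 and Z = 2 is ⁴₂He — an alpha particle.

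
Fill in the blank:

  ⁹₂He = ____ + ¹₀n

He-8

Conserve mass number: 9 = A + 1, so A = 8.
Conserve atomic number: 2 = Z + 0, so Z = 2.
Z = 2 is helium, so the species is ⁸₂He.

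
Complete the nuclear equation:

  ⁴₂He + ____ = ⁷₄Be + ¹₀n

alpha particle

Conserve mass number: 4 + A = 7 + 1, so A = 4.
Conserve atomic number: 2 + Z = 4 + 0, so Z = 2.
A = 4 and Z = 2 is ⁴₂He — an alpha particle.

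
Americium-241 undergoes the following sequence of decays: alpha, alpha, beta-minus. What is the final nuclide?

Start: (A, Z) = (241, 95).
After α: (237, 93).
After α: (233, 91).
After β⁻: (233, 92).
Z = 92 is uranium.

U-233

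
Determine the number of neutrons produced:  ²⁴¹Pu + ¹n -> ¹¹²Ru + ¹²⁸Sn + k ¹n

Conserve mass number: 242 = 112 + 128 + k, so k = 242 − 240 = 2.
Check atomic number: 94 = 44 + 50 + 0 = 94. ✓

2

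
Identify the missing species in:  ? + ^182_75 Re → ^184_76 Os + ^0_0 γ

deuteron

Conserve mass number: A + 182 = 184 + 0, so A = 2.
Conserve atomic number: Z + 75 = 76 + 0, so Z = 1.
A = 2 and Z = 1 is ^2_1 H — a deuteron.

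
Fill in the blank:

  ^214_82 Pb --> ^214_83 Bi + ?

Conserve mass number: 214 = 214 + A, so A = 0.
Conserve atomic number: 82 = 83 + Z, so Z = -1.
A = 0 and Z = -1 is ^0_-1 e — a beta-minus particle.

beta-minus particle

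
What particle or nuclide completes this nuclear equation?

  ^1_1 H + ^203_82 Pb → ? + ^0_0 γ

Conserve mass number: 1 + 203 = A + 0, so A = 204.
Conserve atomic number: 1 + 82 = Z + 0, so Z = 83.
Z = 83 is bismuth, so the species is ^204_83 Bi.

Bi-204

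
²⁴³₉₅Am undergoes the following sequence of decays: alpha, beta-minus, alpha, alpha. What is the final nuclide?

Th-231

Start: (A, Z) = (243, 95).
After α: (239, 93).
After β⁻: (239, 94).
After α: (235, 92).
After α: (231, 90).
Z = 90 is thorium.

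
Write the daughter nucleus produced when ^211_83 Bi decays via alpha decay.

Alpha decay: mass number changes by -4, atomic number by -2.
A: 211 − 4 = 207; Z: 83 − 2 = 81.
Z = 81 is thallium, so the daughter is ^207_81 Tl.

Tl-207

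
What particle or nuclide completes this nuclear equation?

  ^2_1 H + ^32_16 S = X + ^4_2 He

Conserve mass number: 2 + 32 = A + 4, so A = 30.
Conserve atomic number: 1 + 16 = Z + 2, so Z = 15.
Z = 15 is phosphorus, so the species is ^30_15 P.

P-30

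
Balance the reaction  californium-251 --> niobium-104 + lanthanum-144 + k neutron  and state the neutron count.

3

Conserve mass number: 251 = 104 + 144 + k, so k = 251 − 248 = 3.
Check atomic number: 98 = 41 + 57 + 0 = 98. ✓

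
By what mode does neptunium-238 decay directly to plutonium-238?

ΔA = 238 − 238 = 0; ΔZ = 94 − 93 = +1.
A is unchanged and Z rises by 1 — a neutron has become a proton (β⁻ decay).

beta-minus decay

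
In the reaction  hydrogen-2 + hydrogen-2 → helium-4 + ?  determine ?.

gamma ray

Conserve mass number: 2 + 2 = 4 + A, so A = 0.
Conserve atomic number: 1 + 1 = 2 + Z, so Z = 0.
A = 0 and Z = 0 is γ — a gamma ray.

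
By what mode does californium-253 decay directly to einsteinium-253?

beta-minus decay

ΔA = 253 − 253 = 0; ΔZ = 99 − 98 = +1.
A is unchanged and Z rises by 1 — a neutron has become a proton (β⁻ decay).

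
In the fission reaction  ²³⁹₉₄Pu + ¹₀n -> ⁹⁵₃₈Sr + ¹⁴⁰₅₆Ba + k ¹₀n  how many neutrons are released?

5

Conserve mass number: 240 = 95 + 140 + k, so k = 240 − 235 = 5.
Check atomic number: 94 = 38 + 56 + 0 = 94. ✓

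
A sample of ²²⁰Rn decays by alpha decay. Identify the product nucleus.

Alpha decay: mass number changes by -4, atomic number by -2.
A: 220 − 4 = 216; Z: 86 − 2 = 84.
Z = 84 is polonium, so the daughter is ²¹⁶Po.

Po-216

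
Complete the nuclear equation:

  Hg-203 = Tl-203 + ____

Conserve mass number: 203 = 203 + A, so A = 0.
Conserve atomic number: 80 = 81 + Z, so Z = -1.
A = 0 and Z = -1 is e⁻ — a beta-minus particle.

beta-minus particle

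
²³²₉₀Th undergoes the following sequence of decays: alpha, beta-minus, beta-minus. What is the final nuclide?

Start: (A, Z) = (232, 90).
After α: (228, 88).
After β⁻: (228, 89).
After β⁻: (228, 90).
Z = 90 is thorium.

Th-228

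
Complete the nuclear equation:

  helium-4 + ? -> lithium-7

Conserve mass number: 4 + A = 7, so A = 3.
Conserve atomic number: 2 + Z = 3, so Z = 1.
A = 3 and Z = 1 is hydrogen-3 — a triton.

triton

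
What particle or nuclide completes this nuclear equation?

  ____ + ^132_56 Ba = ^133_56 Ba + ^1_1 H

Conserve mass number: A + 132 = 133 + 1, so A = 2.
Conserve atomic number: Z + 56 = 56 + 1, so Z = 1.
A = 2 and Z = 1 is ^2_1 H — a deuteron.

deuteron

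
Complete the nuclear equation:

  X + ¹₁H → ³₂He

deuteron

Conserve mass number: A + 1 = 3, so A = 2.
Conserve atomic number: Z + 1 = 2, so Z = 1.
A = 2 and Z = 1 is ²₁H — a deuteron.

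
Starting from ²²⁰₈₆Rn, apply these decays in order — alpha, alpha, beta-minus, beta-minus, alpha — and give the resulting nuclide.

Pb-208

Start: (A, Z) = (220, 86).
After α: (216, 84).
After α: (212, 82).
After β⁻: (212, 83).
After β⁻: (212, 84).
After α: (208, 82).
Z = 82 is lead.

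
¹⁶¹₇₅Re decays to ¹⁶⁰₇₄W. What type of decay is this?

ΔA = 160 − 161 = -1; ΔZ = 74 − 75 = -1.
A drops by 1 and Z drops by 1 — a proton was emitted.

proton emission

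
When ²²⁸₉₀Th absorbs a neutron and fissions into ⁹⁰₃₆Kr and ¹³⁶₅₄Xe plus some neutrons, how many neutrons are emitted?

Conserve mass number: 229 = 90 + 136 + k, so k = 229 − 226 = 3.
Check atomic number: 90 = 36 + 54 + 0 = 90. ✓

3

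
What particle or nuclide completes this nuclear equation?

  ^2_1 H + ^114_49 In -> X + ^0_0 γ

Sn-116

Conserve mass number: 2 + 114 = A + 0, so A = 116.
Conserve atomic number: 1 + 49 = Z + 0, so Z = 50.
Z = 50 is tin, so the species is ^116_50 Sn.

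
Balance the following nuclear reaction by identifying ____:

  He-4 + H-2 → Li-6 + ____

Conserve mass number: 4 + 2 = 6 + A, so A = 0.
Conserve atomic number: 2 + 1 = 3 + Z, so Z = 0.
A = 0 and Z = 0 is γ — a gamma ray.

gamma ray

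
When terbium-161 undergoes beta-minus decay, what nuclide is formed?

Dy-161

Beta-minus decay: mass number changes by +0, atomic number by +1.
A: 161 = 161; Z: 65 + 1 = 66.
Z = 66 is dysprosium, so the daughter is dysprosium-161.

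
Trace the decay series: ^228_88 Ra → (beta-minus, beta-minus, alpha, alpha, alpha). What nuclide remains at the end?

Po-216

Start: (A, Z) = (228, 88).
After β⁻: (228, 89).
After β⁻: (228, 90).
After α: (224, 88).
After α: (220, 86).
After α: (216, 84).
Z = 84 is polonium.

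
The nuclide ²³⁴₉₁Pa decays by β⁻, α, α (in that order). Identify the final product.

Start: (A, Z) = (234, 91).
After β⁻: (234, 92).
After α: (230, 90).
After α: (226, 88).
Z = 88 is radium.

Ra-226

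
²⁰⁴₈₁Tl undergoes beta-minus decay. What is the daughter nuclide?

Beta-minus decay: mass number changes by +0, atomic number by +1.
A: 204 = 204; Z: 81 + 1 = 82.
Z = 82 is lead, so the daughter is ²⁰⁴₈₂Pb.

Pb-204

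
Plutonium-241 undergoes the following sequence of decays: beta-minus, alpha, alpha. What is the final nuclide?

Pa-233

Start: (A, Z) = (241, 94).
After β⁻: (241, 95).
After α: (237, 93).
After α: (233, 91).
Z = 91 is protactinium.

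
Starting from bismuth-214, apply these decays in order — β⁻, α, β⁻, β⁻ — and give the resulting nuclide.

Start: (A, Z) = (214, 83).
After β⁻: (214, 84).
After α: (210, 82).
After β⁻: (210, 83).
After β⁻: (210, 84).
Z = 84 is polonium.

Po-210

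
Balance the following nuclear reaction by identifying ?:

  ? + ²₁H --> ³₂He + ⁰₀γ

proton

Conserve mass number: A + 2 = 3 + 0, so A = 1.
Conserve atomic number: Z + 1 = 2 + 0, so Z = 1.
A = 1 and Z = 1 is ¹₁H — a proton.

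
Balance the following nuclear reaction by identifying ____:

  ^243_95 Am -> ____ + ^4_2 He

Np-239

Conserve mass number: 243 = A + 4, so A = 239.
Conserve atomic number: 95 = Z + 2, so Z = 93.
Z = 93 is neptunium, so the species is ^239_93 Np.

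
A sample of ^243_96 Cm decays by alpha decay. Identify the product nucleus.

Alpha decay: mass number changes by -4, atomic number by -2.
A: 243 − 4 = 239; Z: 96 − 2 = 94.
Z = 94 is plutonium, so the daughter is ^239_94 Pu.

Pu-239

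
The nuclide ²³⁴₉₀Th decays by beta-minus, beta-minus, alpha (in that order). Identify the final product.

Th-230

Start: (A, Z) = (234, 90).
After β⁻: (234, 91).
After β⁻: (234, 92).
After α: (230, 90).
Z = 90 is thorium.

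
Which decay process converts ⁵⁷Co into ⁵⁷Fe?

ΔA = 57 − 57 = 0; ΔZ = 26 − 27 = -1.
A is unchanged and Z drops by 1 — a proton has become a neutron (β⁺ emission or electron capture).

beta-plus decay or electron capture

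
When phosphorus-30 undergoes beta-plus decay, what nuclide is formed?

Beta-plus decay: mass number changes by +0, atomic number by -1.
A: 30 = 30; Z: 15 − 1 = 14.
Z = 14 is silicon, so the daughter is silicon-30.

Si-30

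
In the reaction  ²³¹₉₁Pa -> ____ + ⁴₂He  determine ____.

Conserve mass number: 231 = A + 4, so A = 227.
Conserve atomic number: 91 = Z + 2, so Z = 89.
Z = 89 is actinium, so the species is ²²⁷₈₉Ac.

Ac-227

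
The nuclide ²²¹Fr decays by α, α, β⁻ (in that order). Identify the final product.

Po-213

Start: (A, Z) = (221, 87).
After α: (217, 85).
After α: (213, 83).
After β⁻: (213, 84).
Z = 84 is polonium.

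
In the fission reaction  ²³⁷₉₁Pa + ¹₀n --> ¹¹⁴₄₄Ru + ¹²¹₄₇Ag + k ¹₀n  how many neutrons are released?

3

Conserve mass number: 238 = 114 + 121 + k, so k = 238 − 235 = 3.
Check atomic number: 91 = 44 + 47 + 0 = 91. ✓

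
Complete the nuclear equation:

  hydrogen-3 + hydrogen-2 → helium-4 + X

Conserve mass number: 3 + 2 = 4 + A, so A = 1.
Conserve atomic number: 1 + 1 = 2 + Z, so Z = 0.
A = 1 and Z = 0 is neutron — a neutron.

neutron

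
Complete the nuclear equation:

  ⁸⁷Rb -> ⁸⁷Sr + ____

Conserve mass number: 87 = 87 + A, so A = 0.
Conserve atomic number: 37 = 38 + Z, so Z = -1.
A = 0 and Z = -1 is e⁻ — a beta-minus particle.

beta-minus particle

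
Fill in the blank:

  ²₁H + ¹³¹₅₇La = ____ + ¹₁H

Conserve mass number: 2 + 131 = A + 1, so A = 132.
Conserve atomic number: 1 + 57 = Z + 1, so Z = 57.
Z = 57 is lanthanum, so the species is ¹³²₅₇La.

La-132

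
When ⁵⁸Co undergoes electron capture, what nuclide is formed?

Fe-58

Electron capture: mass number changes by +0, atomic number by -1.
A: 58 = 58; Z: 27 − 1 = 26.
Z = 26 is iron, so the daughter is ⁵⁸Fe.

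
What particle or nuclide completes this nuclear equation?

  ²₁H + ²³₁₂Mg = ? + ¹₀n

Conserve mass number: 2 + 23 = A + 1, so A = 24.
Conserve atomic number: 1 + 12 = Z + 0, so Z = 13.
Z = 13 is aluminium, so the species is ²⁴₁₃Al.

Al-24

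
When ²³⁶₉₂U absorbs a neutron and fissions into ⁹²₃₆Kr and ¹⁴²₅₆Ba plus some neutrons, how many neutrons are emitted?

3

Conserve mass number: 237 = 92 + 142 + k, so k = 237 − 234 = 3.
Check atomic number: 92 = 36 + 56 + 0 = 92. ✓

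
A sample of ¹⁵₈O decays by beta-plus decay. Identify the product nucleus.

N-15

Beta-plus decay: mass number changes by +0, atomic number by -1.
A: 15 = 15; Z: 8 − 1 = 7.
Z = 7 is nitrogen, so the daughter is ¹⁵₇N.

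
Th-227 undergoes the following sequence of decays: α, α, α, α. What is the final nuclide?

Start: (A, Z) = (227, 90).
After α: (223, 88).
After α: (219, 86).
After α: (215, 84).
After α: (211, 82).
Z = 82 is lead.

Pb-211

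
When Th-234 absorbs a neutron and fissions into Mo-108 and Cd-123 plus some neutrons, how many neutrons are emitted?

Conserve mass number: 235 = 108 + 123 + k, so k = 235 − 231 = 4.
Check atomic number: 90 = 42 + 48 + 0 = 90. ✓

4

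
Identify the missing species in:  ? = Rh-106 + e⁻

Conserve mass number: A = 106 + 0, so A = 106.
Conserve atomic number: Z = 45 − 1, so Z = 44.
Z = 44 is ruthenium, so the species is Ru-106.

Ru-106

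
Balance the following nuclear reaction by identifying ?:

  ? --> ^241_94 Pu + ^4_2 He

Cm-245

Conserve mass number: A = 241 + 4, so A = 245.
Conserve atomic number: Z = 94 + 2, so Z = 96.
Z = 96 is curium, so the species is ^245_96 Cm.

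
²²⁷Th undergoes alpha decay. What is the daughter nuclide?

Alpha decay: mass number changes by -4, atomic number by -2.
A: 227 − 4 = 223; Z: 90 − 2 = 88.
Z = 88 is radium, so the daughter is ²²³Ra.

Ra-223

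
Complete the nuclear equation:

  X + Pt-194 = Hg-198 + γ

Conserve mass number: A + 194 = 198 + 0, so A = 4.
Conserve atomic number: Z + 78 = 80 + 0, so Z = 2.
A = 4 and Z = 2 is He-4 — an alpha particle.

alpha particle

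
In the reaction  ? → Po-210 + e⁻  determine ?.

Bi-210

Conserve mass number: A = 210 + 0, so A = 210.
Conserve atomic number: Z = 84 − 1, so Z = 83.
Z = 83 is bismuth, so the species is Bi-210.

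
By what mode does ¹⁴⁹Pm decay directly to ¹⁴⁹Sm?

beta-minus decay

ΔA = 149 − 149 = 0; ΔZ = 62 − 61 = +1.
A is unchanged and Z rises by 1 — a neutron has become a proton (β⁻ decay).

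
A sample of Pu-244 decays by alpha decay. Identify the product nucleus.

U-240

Alpha decay: mass number changes by -4, atomic number by -2.
A: 244 − 4 = 240; Z: 94 − 2 = 92.
Z = 92 is uranium, so the daughter is U-240.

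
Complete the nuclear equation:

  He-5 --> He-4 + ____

neutron

Conserve mass number: 5 = 4 + A, so A = 1.
Conserve atomic number: 2 = 2 + Z, so Z = 0.
A = 1 and Z = 0 is n — a neutron.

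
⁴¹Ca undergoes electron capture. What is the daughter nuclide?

K-41

Electron capture: mass number changes by +0, atomic number by -1.
A: 41 = 41; Z: 20 − 1 = 19.
Z = 19 is potassium, so the daughter is ⁴¹K.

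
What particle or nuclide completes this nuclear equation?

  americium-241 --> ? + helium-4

Np-237

Conserve mass number: 241 = A + 4, so A = 237.
Conserve atomic number: 95 = Z + 2, so Z = 93.
Z = 93 is neptunium, so the species is neptunium-237.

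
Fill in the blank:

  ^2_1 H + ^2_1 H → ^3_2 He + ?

neutron

Conserve mass number: 2 + 2 = 3 + A, so A = 1.
Conserve atomic number: 1 + 1 = 2 + Z, so Z = 0.
A = 1 and Z = 0 is ^1_0 n — a neutron.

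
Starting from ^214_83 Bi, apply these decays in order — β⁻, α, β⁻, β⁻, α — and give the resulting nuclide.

Pb-206

Start: (A, Z) = (214, 83).
After β⁻: (214, 84).
After α: (210, 82).
After β⁻: (210, 83).
After β⁻: (210, 84).
After α: (206, 82).
Z = 82 is lead.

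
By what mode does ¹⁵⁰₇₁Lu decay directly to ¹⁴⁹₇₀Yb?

proton emission

ΔA = 149 − 150 = -1; ΔZ = 70 − 71 = -1.
A drops by 1 and Z drops by 1 — a proton was emitted.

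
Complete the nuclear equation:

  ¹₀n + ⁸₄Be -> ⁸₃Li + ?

Conserve mass number: 1 + 8 = 8 + A, so A = 1.
Conserve atomic number: 0 + 4 = 3 + Z, so Z = 1.
A = 1 and Z = 1 is ¹₁H — a proton.

proton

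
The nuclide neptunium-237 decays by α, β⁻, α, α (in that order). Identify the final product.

Ra-225

Start: (A, Z) = (237, 93).
After α: (233, 91).
After β⁻: (233, 92).
After α: (229, 90).
After α: (225, 88).
Z = 88 is radium.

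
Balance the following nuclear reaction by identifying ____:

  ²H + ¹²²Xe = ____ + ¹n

Conserve mass number: 2 + 122 = A + 1, so A = 123.
Conserve atomic number: 1 + 54 = Z + 0, so Z = 55.
Z = 55 is caesium, so the species is ¹²³Cs.

Cs-123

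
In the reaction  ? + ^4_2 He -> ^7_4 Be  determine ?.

Conserve mass number: A + 4 = 7, so A = 3.
Conserve atomic number: Z + 2 = 4, so Z = 2.
Z = 2 is helium, so the species is ^3_2 He.

He-3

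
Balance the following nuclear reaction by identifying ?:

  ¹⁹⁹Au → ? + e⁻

Hg-199

Conserve mass number: 199 = A + 0, so A = 199.
Conserve atomic number: 79 = Z − 1, so Z = 80.
Z = 80 is mercury, so the species is ¹⁹⁹Hg.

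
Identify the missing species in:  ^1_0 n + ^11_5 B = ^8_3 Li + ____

Conserve mass number: 1 + 11 = 8 + A, so A = 4.
Conserve atomic number: 0 + 5 = 3 + Z, so Z = 2.
A = 4 and Z = 2 is ^4_2 He — an alpha particle.

alpha particle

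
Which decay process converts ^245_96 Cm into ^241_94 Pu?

ΔA = 241 − 245 = -4; ΔZ = 94 − 96 = -2.
A drops by 4 and Z drops by 2 — the signature of alpha emission.

alpha decay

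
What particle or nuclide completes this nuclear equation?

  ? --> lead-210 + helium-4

Po-214

Conserve mass number: A = 210 + 4, so A = 214.
Conserve atomic number: Z = 82 + 2, so Z = 84.
Z = 84 is polonium, so the species is polonium-214.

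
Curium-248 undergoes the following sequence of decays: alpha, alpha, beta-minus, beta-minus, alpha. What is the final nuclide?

U-236

Start: (A, Z) = (248, 96).
After α: (244, 94).
After α: (240, 92).
After β⁻: (240, 93).
After β⁻: (240, 94).
After α: (236, 92).
Z = 92 is uranium.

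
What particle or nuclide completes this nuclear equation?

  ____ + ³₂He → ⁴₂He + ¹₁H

deuteron

Conserve mass number: A + 3 = 4 + 1, so A = 2.
Conserve atomic number: Z + 2 = 2 + 1, so Z = 1.
A = 2 and Z = 1 is ²₁H — a deuteron.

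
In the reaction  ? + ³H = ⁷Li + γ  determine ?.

Conserve mass number: A + 3 = 7 + 0, so A = 4.
Conserve atomic number: Z + 1 = 3 + 0, so Z = 2.
A = 4 and Z = 2 is ⁴He — an alpha particle.

alpha particle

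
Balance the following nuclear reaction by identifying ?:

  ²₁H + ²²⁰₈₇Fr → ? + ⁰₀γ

Conserve mass number: 2 + 220 = A + 0, so A = 222.
Conserve atomic number: 1 + 87 = Z + 0, so Z = 88.
Z = 88 is radium, so the species is ²²²₈₈Ra.

Ra-222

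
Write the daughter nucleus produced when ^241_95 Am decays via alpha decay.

Alpha decay: mass number changes by -4, atomic number by -2.
A: 241 − 4 = 237; Z: 95 − 2 = 93.
Z = 93 is neptunium, so the daughter is ^237_93 Np.

Np-237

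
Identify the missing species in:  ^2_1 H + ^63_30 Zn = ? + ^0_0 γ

Conserve mass number: 2 + 63 = A + 0, so A = 65.
Conserve atomic number: 1 + 30 = Z + 0, so Z = 31.
Z = 31 is gallium, so the species is ^65_31 Ga.

Ga-65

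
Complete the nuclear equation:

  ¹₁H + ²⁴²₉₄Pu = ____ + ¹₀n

Am-242

Conserve mass number: 1 + 242 = A + 1, so A = 242.
Conserve atomic number: 1 + 94 = Z + 0, so Z = 95.
Z = 95 is americium, so the species is ²⁴²₉₅Am.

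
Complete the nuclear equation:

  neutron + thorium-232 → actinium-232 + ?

Conserve mass number: 1 + 232 = 232 + A, so A = 1.
Conserve atomic number: 0 + 90 = 89 + Z, so Z = 1.
A = 1 and Z = 1 is hydrogen-1 — a proton.

proton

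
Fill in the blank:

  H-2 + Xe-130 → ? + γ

Conserve mass number: 2 + 130 = A + 0, so A = 132.
Conserve atomic number: 1 + 54 = Z + 0, so Z = 55.
Z = 55 is caesium, so the species is Cs-132.

Cs-132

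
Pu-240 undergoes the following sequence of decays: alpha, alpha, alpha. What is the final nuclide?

Start: (A, Z) = (240, 94).
After α: (236, 92).
After α: (232, 90).
After α: (228, 88).
Z = 88 is radium.

Ra-228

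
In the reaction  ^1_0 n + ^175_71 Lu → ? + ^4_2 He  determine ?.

Conserve mass number: 1 + 175 = A + 4, so A = 172.
Conserve atomic number: 0 + 71 = Z + 2, so Z = 69.
Z = 69 is thulium, so the species is ^172_69 Tm.

Tm-172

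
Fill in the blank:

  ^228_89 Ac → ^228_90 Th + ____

beta-minus particle

Conserve mass number: 228 = 228 + A, so A = 0.
Conserve atomic number: 89 = 90 + Z, so Z = -1.
A = 0 and Z = -1 is ^0_-1 e — a beta-minus particle.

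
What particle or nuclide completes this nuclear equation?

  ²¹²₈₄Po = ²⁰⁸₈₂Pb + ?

alpha particle

Conserve mass number: 212 = 208 + A, so A = 4.
Conserve atomic number: 84 = 82 + Z, so Z = 2.
A = 4 and Z = 2 is ⁴₂He — an alpha particle.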